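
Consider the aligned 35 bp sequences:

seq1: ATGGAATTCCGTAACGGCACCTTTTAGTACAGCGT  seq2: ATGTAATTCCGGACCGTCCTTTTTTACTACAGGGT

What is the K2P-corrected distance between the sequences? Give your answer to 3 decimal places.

0.316

Of 35 sites, 2 differences are transitions and 7 are transversions, so P = 2/35 ≈ 0.057143 and Q = 7/35 = 0.2.
Under the Kimura two-parameter model, d = −½ ln(1 − 2P − Q) − ¼ ln(1 − 2Q).
1 − 2P − Q = 0.685714, giving −½ ln(0.685714) = 0.188647.
1 − 2Q = 0.6, giving −¼ ln(0.6) = 0.127706.
d = 0.188647 + 0.127706 = 0.316353.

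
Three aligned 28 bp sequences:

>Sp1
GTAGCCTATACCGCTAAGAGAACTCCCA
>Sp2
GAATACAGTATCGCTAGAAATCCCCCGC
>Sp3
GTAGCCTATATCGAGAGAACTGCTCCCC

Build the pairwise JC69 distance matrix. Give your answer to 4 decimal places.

d(Sp1,Sp2) = 0.8240, d(Sp1,Sp3) = 0.4197, d(Sp2,Sp3) = 0.5565

Sp1–Sp2: 14/28 sites differ → p = 0.5, d = −0.75 ln(1 − 0.666667) = 0.823960 ≈ 0.8240.
Sp1–Sp3: 9/28 sites differ → p ≈ 0.321429, d = −0.75 ln(1 − 0.428572) = 0.419713 ≈ 0.4197.
Sp2–Sp3: 11/28 sites differ → p ≈ 0.392857, d = −0.75 ln(1 − 0.523809) = 0.556452 ≈ 0.5565.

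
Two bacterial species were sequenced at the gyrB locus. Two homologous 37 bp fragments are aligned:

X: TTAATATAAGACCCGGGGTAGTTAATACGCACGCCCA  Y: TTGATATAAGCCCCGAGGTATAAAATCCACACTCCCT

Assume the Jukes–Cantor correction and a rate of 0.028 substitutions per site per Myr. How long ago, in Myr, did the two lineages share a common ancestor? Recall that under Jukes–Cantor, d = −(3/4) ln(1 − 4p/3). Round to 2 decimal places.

The sequences differ at 10 of 37 sites (3, 11, 16, 21, 22, 23, 27, 29, 33, 37), so p = 10/37 ≈ 0.27027.
d = −(3/4) ln(1 − 4p/3) = −0.75 ln(1 − 0.36036) = −0.75 ln(0.63964)
  = −0.75 × (-0.446850) = 0.335138 substitutions/site.
Under a molecular clock d = 2μt, so t = d/(2μ) = 0.335138 / (2 × 0.028) = 5.98 Myr.

5.98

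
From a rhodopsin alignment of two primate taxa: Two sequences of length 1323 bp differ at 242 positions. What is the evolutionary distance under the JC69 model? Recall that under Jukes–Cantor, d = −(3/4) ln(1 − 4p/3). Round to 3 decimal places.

0.210

p = 242/1323 ≈ 0.182918.
d = −(3/4) ln(1 − 4p/3) = −0.75 ln(1 − 0.243891) = −0.75 ln(0.756109)
  = −0.75 × (-0.279570) = 0.209678 substitutions/site.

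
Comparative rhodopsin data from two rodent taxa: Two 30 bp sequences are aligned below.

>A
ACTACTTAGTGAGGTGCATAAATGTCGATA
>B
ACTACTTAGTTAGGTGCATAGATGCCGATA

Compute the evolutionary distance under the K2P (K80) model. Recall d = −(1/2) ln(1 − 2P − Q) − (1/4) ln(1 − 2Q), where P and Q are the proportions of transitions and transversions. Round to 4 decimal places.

0.1084

Of 30 sites, 2 differences are transitions and 1 are transversions, so P = 2/30 ≈ 0.066667 and Q = 1/30 ≈ 0.033333.
Under the Kimura two-parameter model, d = −½ ln(1 − 2P − Q) − ¼ ln(1 − 2Q).
1 − 2P − Q = 0.833333, giving −½ ln(0.833333) = 0.091161.
1 − 2Q = 0.933334, giving −¼ ln(0.933334) = 0.017248.
d = 0.091161 + 0.017248 = 0.108409.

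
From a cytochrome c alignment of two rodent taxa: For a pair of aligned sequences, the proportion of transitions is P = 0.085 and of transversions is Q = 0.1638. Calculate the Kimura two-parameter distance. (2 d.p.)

0.30

Under the Kimura two-parameter model, d = −½ ln(1 − 2P − Q) − ¼ ln(1 − 2Q).
1 − 2P − Q = 0.6662, giving −½ ln(0.6662) = 0.203083.
1 − 2Q = 0.6724, giving −¼ ln(0.6724) = 0.099225.
d = 0.203083 + 0.099225 = 0.302308.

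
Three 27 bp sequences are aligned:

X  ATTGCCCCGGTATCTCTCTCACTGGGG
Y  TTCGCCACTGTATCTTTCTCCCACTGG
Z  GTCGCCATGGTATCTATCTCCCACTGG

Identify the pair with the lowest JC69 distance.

Y and Z

X–Y: 9/27 differ, p = 0.333, d = 0.441.
X–Z: 9/27 differ, p = 0.333, d = 0.441.
Y–Z: 4/27 differ, p = 0.148, d = 0.165.
The smallest distance is between Y and Z.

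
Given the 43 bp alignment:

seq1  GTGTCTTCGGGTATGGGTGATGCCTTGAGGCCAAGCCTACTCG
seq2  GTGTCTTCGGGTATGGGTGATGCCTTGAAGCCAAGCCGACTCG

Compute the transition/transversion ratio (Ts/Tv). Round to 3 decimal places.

Transitions are A↔G and C↔T; transversions are all other mismatches.
Transitions: 1. Transversions: 1.
R = 1/1 = 1.000.

1.000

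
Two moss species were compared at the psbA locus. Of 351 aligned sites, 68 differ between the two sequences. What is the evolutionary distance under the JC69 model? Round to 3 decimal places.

0.224

p = 68/351 ≈ 0.193732.
d = −(3/4) ln(1 − 4p/3) = −0.75 ln(1 − 0.258309) = −0.75 ln(0.741691)
  = −0.75 × (-0.298823) = 0.224117 substitutions/site.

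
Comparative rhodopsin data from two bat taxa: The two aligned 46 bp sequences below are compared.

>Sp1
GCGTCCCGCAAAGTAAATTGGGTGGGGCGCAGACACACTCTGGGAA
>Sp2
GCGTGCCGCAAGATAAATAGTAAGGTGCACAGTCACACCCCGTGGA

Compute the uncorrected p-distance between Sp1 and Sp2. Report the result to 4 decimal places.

The sequences differ at 14 of 46 positions.
p = 14/46 = 0.304347… ≈ 0.3043 (to 4 d.p.).

0.3043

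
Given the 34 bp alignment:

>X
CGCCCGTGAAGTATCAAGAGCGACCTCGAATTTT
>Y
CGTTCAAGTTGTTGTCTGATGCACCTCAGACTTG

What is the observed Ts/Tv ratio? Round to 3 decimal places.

0.636

Transitions are A↔G and C↔T; transversions are all other mismatches.
Transitions: 7. Transversions: 11.
R = 7/11 = 0.636363… ≈ 0.636 (to 3 d.p.).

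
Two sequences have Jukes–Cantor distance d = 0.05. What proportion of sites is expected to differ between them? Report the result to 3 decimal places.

p = (3/4)(1 − e^(−4d/3)) = 0.75 × (1 − e^(-0.066667)) = 0.75 × (1 − 0.935507) = 0.048370.

0.048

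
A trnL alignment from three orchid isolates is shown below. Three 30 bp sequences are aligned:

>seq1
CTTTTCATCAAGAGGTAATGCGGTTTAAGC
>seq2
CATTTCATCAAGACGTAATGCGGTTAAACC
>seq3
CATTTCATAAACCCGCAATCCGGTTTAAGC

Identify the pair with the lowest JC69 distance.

seq1–seq2: 4/30 differ, p = 0.133, d = 0.147.
seq1–seq3: 7/30 differ, p = 0.233, d = 0.280.
seq2–seq3: 7/30 differ, p = 0.233, d = 0.280.
The smallest distance is between seq1 and seq2.

seq1 and seq2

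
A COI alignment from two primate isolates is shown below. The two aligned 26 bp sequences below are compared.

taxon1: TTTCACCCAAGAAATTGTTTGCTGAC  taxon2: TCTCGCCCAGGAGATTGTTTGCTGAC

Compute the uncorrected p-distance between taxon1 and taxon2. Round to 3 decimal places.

0.154

The sequences differ at 4 of 26 positions (sites 2, 5, 10, 13).
p = 4/26 = 0.153846… ≈ 0.154 (to 3 d.p.).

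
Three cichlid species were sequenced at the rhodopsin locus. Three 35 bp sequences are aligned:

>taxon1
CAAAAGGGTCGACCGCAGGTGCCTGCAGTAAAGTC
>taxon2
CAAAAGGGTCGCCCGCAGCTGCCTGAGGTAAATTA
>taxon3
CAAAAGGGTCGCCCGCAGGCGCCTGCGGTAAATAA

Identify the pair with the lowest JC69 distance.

taxon2 and taxon3

taxon1–taxon2: 6/35 differ, p = 0.171, d = 0.195.
taxon1–taxon3: 6/35 differ, p = 0.171, d = 0.195.
taxon2–taxon3: 4/35 differ, p = 0.114, d = 0.124.
The smallest distance is between taxon2 and taxon3.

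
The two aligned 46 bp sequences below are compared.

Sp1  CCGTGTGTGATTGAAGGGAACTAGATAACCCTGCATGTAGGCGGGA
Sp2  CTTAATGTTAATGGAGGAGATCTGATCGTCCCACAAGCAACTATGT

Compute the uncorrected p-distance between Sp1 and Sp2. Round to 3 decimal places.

The sequences differ at 25 of 46 positions.
p = 25/46 = 0.543478… ≈ 0.543 (to 3 d.p.).

0.543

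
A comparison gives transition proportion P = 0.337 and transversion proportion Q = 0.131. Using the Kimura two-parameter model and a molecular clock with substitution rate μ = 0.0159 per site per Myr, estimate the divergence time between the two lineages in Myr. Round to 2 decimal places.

Under the Kimura two-parameter model, d = −½ ln(1 − 2P − Q) − ¼ ln(1 − 2Q).
1 − 2P − Q = 0.195, giving −½ ln(0.195) = 0.817378.
1 − 2Q = 0.738, giving −¼ ln(0.738) = 0.075953.
d = 0.817378 + 0.075953 = 0.893331.
Under a molecular clock d = 2μt, so t = d/(2μ) = 0.893331 / (2 × 0.0159) = 28.09 Myr.

28.09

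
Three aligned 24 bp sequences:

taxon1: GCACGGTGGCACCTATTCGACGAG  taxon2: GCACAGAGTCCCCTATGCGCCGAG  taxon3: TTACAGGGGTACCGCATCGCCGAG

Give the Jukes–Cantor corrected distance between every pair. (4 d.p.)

taxon1–taxon2: 6/24 sites differ → p = 0.25, d = −0.75 ln(1 − 0.333333) = 0.304098 ≈ 0.3041.
taxon1–taxon3: 9/24 sites differ → p = 0.375, d = −0.75 ln(1 − 0.5) = 0.519860 ≈ 0.5199.
taxon2–taxon3: 10/24 sites differ → p ≈ 0.416667, d = −0.75 ln(1 − 0.555556) = 0.608198 ≈ 0.6082.

d(taxon1,taxon2) = 0.3041, d(taxon1,taxon3) = 0.5199, d(taxon2,taxon3) = 0.6082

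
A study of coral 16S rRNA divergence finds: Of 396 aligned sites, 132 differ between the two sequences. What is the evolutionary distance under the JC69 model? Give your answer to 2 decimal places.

p = 132/396 ≈ 0.333333.
d = −(3/4) ln(1 − 4p/3) = −0.75 ln(1 − 0.444444) = −0.75 ln(0.555556)
  = −0.75 × (-0.587786) = 0.440840 substitutions/site.

0.44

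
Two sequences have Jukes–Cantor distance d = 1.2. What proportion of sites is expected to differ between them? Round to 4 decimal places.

0.5986

p = (3/4)(1 − e^(−4d/3)) = 0.75 × (1 − e^(-1.6)) = 0.75 × (1 − 0.201897) = 0.598577.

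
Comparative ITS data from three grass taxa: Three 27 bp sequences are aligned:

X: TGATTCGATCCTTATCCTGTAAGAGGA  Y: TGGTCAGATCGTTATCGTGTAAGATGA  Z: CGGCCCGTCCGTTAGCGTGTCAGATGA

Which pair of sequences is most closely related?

X and Y

X–Y: 6/27 differ, p = 0.222, d = 0.264.
X–Z: 11/27 differ, p = 0.407, d = 0.588.
Y–Z: 7/27 differ, p = 0.259, d = 0.318.
The smallest distance is between X and Y.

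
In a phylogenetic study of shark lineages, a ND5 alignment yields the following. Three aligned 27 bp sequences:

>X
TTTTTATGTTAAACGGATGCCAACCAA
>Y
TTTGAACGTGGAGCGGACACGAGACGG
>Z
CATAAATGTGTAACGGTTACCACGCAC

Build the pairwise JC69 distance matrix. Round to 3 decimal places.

X–Y: 13/27 sites differ → p ≈ 0.481481, d = −0.75 ln(1 − 0.641975) = 0.770364 ≈ 0.770.
X–Z: 11/27 sites differ → p ≈ 0.407407, d = −0.75 ln(1 − 0.543209) = 0.587647 ≈ 0.588.
Y–Z: 13/27 sites differ → p ≈ 0.481481, d = −0.75 ln(1 − 0.641975) = 0.770364 ≈ 0.770.

d(X,Y) = 0.770, d(X,Z) = 0.588, d(Y,Z) = 0.770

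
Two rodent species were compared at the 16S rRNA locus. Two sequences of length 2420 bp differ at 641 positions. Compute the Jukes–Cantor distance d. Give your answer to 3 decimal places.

p = 641/2420 ≈ 0.264876.
d = −(3/4) ln(1 − 4p/3) = −0.75 ln(1 − 0.353168) = −0.75 ln(0.646832)
  = −0.75 × (-0.435669) = 0.326752 substitutions/site.

0.327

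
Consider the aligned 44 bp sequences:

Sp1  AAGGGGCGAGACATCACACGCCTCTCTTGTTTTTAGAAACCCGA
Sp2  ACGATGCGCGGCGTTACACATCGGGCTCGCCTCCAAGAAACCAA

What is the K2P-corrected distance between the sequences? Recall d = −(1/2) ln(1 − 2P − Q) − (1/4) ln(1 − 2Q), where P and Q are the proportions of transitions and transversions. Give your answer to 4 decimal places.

0.8892

Of 44 sites, 14 differences are transitions and 7 are transversions, so P = 14/44 ≈ 0.318182 and Q = 7/44 ≈ 0.159091.
Under the Kimura two-parameter model, d = −½ ln(1 − 2P − Q) − ¼ ln(1 − 2Q).
1 − 2P − Q = 0.204545, giving −½ ln(0.204545) = 0.793484.
1 − 2Q = 0.681818, giving −¼ ln(0.681818) = 0.095748.
d = 0.793484 + 0.095748 = 0.889232.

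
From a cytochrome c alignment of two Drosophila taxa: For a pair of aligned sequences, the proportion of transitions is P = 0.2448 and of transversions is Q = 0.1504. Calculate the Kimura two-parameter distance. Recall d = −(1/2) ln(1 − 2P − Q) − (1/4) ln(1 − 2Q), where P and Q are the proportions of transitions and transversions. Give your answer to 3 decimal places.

0.600

Under the Kimura two-parameter model, d = −½ ln(1 − 2P − Q) − ¼ ln(1 − 2Q).
1 − 2P − Q = 0.36, giving −½ ln(0.36) = 0.510826.
1 − 2Q = 0.6992, giving −¼ ln(0.6992) = 0.089455.
d = 0.510826 + 0.089455 = 0.600281.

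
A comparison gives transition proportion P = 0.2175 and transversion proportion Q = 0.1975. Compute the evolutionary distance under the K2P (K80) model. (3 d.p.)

Under the Kimura two-parameter model, d = −½ ln(1 − 2P − Q) − ¼ ln(1 − 2Q).
1 − 2P − Q = 0.3675, giving −½ ln(0.3675) = 0.500516.
1 − 2Q = 0.605, giving −¼ ln(0.605) = 0.125632.
d = 0.500516 + 0.125632 = 0.626148.

0.626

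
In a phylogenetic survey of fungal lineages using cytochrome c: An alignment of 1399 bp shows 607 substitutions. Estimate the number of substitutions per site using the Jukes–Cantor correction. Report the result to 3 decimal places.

p = 607/1399 ≈ 0.433881.
d = −(3/4) ln(1 − 4p/3) = −0.75 ln(1 − 0.578508) = −0.75 ln(0.421492)
  = −0.75 × (-0.863954) = 0.647966 substitutions/site.

0.648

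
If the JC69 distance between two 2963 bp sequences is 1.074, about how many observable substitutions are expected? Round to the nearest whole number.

1692

Invert JC69: p = (3/4)(1 − e^(−4d/3)) = 0.75 × (1 − e^(-1.432)) = 0.75 × (1 − 0.238831) = 0.570877.
Expected differing sites = pL ≈ 0.570877 × 2963 = 1691.508551 ≈ 1692.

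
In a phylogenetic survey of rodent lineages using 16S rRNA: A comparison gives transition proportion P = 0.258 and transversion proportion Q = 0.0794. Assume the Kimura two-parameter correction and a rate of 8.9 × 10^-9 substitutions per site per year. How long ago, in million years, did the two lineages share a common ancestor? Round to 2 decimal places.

27.85

Under the Kimura two-parameter model, d = −½ ln(1 − 2P − Q) − ¼ ln(1 − 2Q).
1 − 2P − Q = 0.4046, giving −½ ln(0.4046) = 0.452428.
1 − 2Q = 0.8412, giving −¼ ln(0.8412) = 0.043231.
d = 0.452428 + 0.043231 = 0.495659.
Under a molecular clock d = 2μt, so t = d/(2μ) = 0.495659 / (2 × 8.9 × 10^-9) = 27.85 million years.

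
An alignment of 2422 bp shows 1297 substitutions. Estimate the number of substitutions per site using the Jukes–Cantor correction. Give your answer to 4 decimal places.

0.9389

p = 1297/2422 ≈ 0.535508.
d = −(3/4) ln(1 − 4p/3) = −0.75 ln(1 − 0.714011) = −0.75 ln(0.285989)
  = −0.75 × (-1.251802) = 0.938852 substitutions/site.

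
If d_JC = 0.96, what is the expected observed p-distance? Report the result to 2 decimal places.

p = (3/4)(1 − e^(−4d/3)) = 0.75 × (1 − e^(-1.28)) = 0.75 × (1 − 0.278037) = 0.541472.

0.54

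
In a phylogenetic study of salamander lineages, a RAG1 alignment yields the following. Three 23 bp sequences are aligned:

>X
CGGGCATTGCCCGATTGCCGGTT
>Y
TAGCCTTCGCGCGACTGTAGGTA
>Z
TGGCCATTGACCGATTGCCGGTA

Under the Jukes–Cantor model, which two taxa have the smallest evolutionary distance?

X–Y: 10/23 differ, p = 0.435, d = 0.650.
X–Z: 4/23 differ, p = 0.174, d = 0.198.
Y–Z: 8/23 differ, p = 0.348, d = 0.467.
The smallest distance is between X and Z.

X and Z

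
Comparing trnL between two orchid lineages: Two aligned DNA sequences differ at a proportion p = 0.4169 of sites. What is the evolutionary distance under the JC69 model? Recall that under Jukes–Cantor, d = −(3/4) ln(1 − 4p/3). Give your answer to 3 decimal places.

0.609

d = −(3/4) ln(1 − 4p/3) = −0.75 ln(1 − 0.555867) = −0.75 ln(0.444133)
  = −0.75 × (-0.811631) = 0.608723 substitutions/site.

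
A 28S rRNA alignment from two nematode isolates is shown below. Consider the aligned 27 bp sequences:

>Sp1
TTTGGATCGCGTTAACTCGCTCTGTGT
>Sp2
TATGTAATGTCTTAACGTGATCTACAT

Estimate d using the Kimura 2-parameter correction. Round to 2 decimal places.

0.70

Of 27 sites, 6 differences are transitions and 6 are transversions, so P = 6/27 ≈ 0.222222 and Q = 6/27 ≈ 0.222222.
Under the Kimura two-parameter model, d = −½ ln(1 − 2P − Q) − ¼ ln(1 − 2Q).
1 − 2P − Q = 0.333334, giving −½ ln(0.333334) = 0.549305.
1 − 2Q = 0.555556, giving −¼ ln(0.555556) = 0.146946.
d = 0.549305 + 0.146946 = 0.696251.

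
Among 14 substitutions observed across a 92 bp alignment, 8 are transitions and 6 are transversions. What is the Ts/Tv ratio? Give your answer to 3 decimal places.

R = 8/6 = 1.333333… ≈ 1.333 (to 3 d.p.).

1.333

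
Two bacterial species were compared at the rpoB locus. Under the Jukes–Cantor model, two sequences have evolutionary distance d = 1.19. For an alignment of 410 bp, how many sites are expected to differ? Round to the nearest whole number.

245

Invert JC69: p = (3/4)(1 − e^(−4d/3)) = 0.75 × (1 − e^(-1.586667)) = 0.75 × (1 − 0.204606) = 0.596546.
Expected differing sites = pL ≈ 0.596546 × 410 = 244.58386 ≈ 245.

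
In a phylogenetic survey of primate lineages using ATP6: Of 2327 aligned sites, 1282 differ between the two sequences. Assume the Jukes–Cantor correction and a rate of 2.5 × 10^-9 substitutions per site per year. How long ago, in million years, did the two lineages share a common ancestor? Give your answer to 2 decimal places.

p = 1282/2327 ≈ 0.550924.
d = −(3/4) ln(1 − 4p/3) = −0.75 ln(1 − 0.734565) = −0.75 ln(0.265435)
  = −0.75 × (-1.326385) = 0.994789 substitutions/site.
Under a molecular clock d = 2μt, so t = d/(2μ) = 0.994789 / (2 × 2.5 × 10^-9) = 198.96 million years.

198.96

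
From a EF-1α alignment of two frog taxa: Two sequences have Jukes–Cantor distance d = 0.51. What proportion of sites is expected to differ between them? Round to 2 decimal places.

0.37

p = (3/4)(1 − e^(−4d/3)) = 0.75 × (1 − e^(-0.68)) = 0.75 × (1 − 0.506617) = 0.370037.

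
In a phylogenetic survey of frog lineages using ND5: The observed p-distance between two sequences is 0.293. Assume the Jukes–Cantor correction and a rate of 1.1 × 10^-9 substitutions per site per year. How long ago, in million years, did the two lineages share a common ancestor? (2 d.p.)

d = −(3/4) ln(1 − 4p/3) = −0.75 ln(1 − 0.390667) = −0.75 ln(0.609333)
  = −0.75 × (-0.495390) = 0.371543 substitutions/site.
Under a molecular clock d = 2μt, so t = d/(2μ) = 0.371543 / (2 × 1.1 × 10^-9) = 168.88 million years.

168.88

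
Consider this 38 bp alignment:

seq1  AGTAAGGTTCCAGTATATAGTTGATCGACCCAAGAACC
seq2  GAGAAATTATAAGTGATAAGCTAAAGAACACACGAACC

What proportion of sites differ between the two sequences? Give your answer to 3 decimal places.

0.500

The sequences differ at 19 of 38 positions.
p = 19/38 = 0.500.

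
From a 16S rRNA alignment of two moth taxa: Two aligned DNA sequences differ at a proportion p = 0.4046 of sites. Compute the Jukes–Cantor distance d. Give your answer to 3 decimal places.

0.582

d = −(3/4) ln(1 − 4p/3) = −0.75 ln(1 − 0.539467) = −0.75 ln(0.460533)
  = −0.75 × (-0.775371) = 0.581528 substitutions/site.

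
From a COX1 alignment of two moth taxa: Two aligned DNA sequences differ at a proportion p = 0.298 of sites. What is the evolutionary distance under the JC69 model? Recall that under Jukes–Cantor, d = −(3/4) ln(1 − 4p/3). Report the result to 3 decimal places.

d = −(3/4) ln(1 − 4p/3) = −0.75 ln(1 − 0.397333) = −0.75 ln(0.602667)
  = −0.75 × (-0.506390) = 0.379793 substitutions/site.

0.380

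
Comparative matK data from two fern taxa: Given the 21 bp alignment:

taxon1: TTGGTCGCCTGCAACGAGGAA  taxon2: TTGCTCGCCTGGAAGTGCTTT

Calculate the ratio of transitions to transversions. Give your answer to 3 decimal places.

Transitions are A↔G and C↔T; transversions are all other mismatches.
Transitions: 1. Transversions: 8.
R = 1/8 = 0.125.

0.125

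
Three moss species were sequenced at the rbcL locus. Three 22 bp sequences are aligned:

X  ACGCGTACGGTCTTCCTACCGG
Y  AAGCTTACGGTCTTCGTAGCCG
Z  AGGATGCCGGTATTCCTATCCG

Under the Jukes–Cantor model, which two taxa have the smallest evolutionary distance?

X–Y: 5/22 differ, p = 0.227, d = 0.271.
X–Z: 8/22 differ, p = 0.364, d = 0.497.
Y–Z: 7/22 differ, p = 0.318, d = 0.414.
The smallest distance is between X and Y.

X and Y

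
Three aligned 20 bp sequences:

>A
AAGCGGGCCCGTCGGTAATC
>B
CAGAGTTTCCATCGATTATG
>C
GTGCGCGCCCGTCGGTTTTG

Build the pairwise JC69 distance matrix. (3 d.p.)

d(A,B) = 0.687, d(A,C) = 0.383, d(B,C) = 0.687

A–B: 9/20 sites differ → p = 0.45, d = −0.75 ln(1 − 0.6) = 0.687218 ≈ 0.687.
A–C: 6/20 sites differ → p = 0.3, d = −0.75 ln(1 − 0.4) = 0.383119 ≈ 0.383.
B–C: 9/20 sites differ → p = 0.45, d = −0.75 ln(1 − 0.6) = 0.687218 ≈ 0.687.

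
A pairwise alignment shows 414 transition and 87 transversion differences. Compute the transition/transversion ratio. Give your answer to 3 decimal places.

R = 414/87 = 4.758620… ≈ 4.759 (to 3 d.p.).

4.759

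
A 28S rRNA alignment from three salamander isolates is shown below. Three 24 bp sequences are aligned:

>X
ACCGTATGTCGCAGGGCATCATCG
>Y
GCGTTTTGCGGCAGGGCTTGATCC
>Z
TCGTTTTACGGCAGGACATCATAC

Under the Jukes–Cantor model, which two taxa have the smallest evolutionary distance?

Y and Z

X–Y: 9/24 differ, p = 0.375, d = 0.520.
X–Z: 10/24 differ, p = 0.417, d = 0.608.
Y–Z: 6/24 differ, p = 0.250, d = 0.304.
The smallest distance is between Y and Z.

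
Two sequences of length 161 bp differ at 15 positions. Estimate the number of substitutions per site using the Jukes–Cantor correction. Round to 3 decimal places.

p = 15/161 ≈ 0.093168.
d = −(3/4) ln(1 − 4p/3) = −0.75 ln(1 − 0.124224) = −0.75 ln(0.875776)
  = −0.75 × (-0.132645) = 0.099484 substitutions/site.

0.099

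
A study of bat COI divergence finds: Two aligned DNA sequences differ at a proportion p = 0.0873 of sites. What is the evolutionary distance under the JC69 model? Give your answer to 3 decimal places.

d = −(3/4) ln(1 − 4p/3) = −0.75 ln(1 − 0.1164) = −0.75 ln(0.8836)
  = −0.75 × (-0.123751) = 0.092813 substitutions/site.

0.093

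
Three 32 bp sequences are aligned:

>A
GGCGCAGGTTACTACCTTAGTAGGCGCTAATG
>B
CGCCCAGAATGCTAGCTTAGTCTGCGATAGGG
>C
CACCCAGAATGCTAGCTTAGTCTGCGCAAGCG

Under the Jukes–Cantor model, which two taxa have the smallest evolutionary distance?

B and C

A–B: 11/32 differ, p = 0.344, d = 0.460.
A–C: 12/32 differ, p = 0.375, d = 0.520.
B–C: 4/32 differ, p = 0.125, d = 0.137.
The smallest distance is between B and C.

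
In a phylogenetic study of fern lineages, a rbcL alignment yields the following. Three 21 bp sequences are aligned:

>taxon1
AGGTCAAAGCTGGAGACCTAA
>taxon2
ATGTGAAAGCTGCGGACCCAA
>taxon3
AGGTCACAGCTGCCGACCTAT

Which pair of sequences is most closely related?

taxon1–taxon2: 5/21 differ, p = 0.238, d = 0.286.
taxon1–taxon3: 4/21 differ, p = 0.190, d = 0.220.
taxon2–taxon3: 6/21 differ, p = 0.286, d = 0.360.
The smallest distance is between taxon1 and taxon3.

taxon1 and taxon3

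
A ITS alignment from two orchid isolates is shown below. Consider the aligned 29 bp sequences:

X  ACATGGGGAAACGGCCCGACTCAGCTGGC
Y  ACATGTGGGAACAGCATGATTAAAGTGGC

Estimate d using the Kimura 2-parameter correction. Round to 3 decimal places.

Of 29 sites, 5 differences are transitions and 4 are transversions, so P = 5/29 ≈ 0.172414 and Q = 4/29 ≈ 0.137931.
Under the Kimura two-parameter model, d = −½ ln(1 − 2P − Q) − ¼ ln(1 − 2Q).
1 − 2P − Q = 0.517241, giving −½ ln(0.517241) = 0.329623.
1 − 2Q = 0.724138, giving −¼ ln(0.724138) = 0.080693.
d = 0.329623 + 0.080693 = 0.410316.

0.410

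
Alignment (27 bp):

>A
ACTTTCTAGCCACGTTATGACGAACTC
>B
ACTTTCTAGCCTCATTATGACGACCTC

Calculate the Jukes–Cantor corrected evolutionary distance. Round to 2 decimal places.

The sequences differ at 3 of 27 sites (12, 14, 24), so p = 3/27 ≈ 0.111111.
d = −(3/4) ln(1 − 4p/3) = −0.75 ln(1 − 0.148148) = −0.75 ln(0.851852)
  = −0.75 × (-0.160342) = 0.120257 substitutions/site.

0.12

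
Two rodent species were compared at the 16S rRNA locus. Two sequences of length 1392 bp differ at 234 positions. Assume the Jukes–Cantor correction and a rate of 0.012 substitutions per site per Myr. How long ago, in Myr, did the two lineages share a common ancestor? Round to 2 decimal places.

7.93

p = 234/1392 ≈ 0.168103.
d = −(3/4) ln(1 − 4p/3) = −0.75 ln(1 − 0.224137) = −0.75 ln(0.775863)
  = −0.75 × (-0.253779) = 0.190334 substitutions/site.
Under a molecular clock d = 2μt, so t = d/(2μ) = 0.190334 / (2 × 0.012) = 7.93 Myr.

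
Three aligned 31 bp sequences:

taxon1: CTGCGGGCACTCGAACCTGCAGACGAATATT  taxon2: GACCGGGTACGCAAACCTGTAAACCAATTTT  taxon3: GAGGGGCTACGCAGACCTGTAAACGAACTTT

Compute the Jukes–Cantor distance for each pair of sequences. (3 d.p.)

d(taxon1,taxon2) = 0.422, d(taxon1,taxon3) = 0.544, d(taxon2,taxon3) = 0.224

taxon1–taxon2: 10/31 sites differ → p ≈ 0.322581, d = −0.75 ln(1 − 0.430108) = 0.421731 ≈ 0.422.
taxon1–taxon3: 12/31 sites differ → p ≈ 0.387097, d = −0.75 ln(1 − 0.516129) = 0.544453 ≈ 0.544.
taxon2–taxon3: 6/31 sites differ → p ≈ 0.193548, d = −0.75 ln(1 − 0.258064) = 0.223869 ≈ 0.224.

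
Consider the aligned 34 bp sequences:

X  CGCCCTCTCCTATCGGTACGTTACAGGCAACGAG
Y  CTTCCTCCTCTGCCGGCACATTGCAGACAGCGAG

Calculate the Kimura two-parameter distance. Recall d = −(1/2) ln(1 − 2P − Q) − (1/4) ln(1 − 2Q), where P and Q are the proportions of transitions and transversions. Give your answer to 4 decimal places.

Of 34 sites, 10 differences are transitions and 1 are transversions, so P = 10/34 ≈ 0.294118 and Q = 1/34 ≈ 0.029412.
Under the Kimura two-parameter model, d = −½ ln(1 − 2P − Q) − ¼ ln(1 − 2Q).
1 − 2P − Q = 0.382352, giving −½ ln(0.382352) = 0.480707.
1 − 2Q = 0.941176, giving −¼ ln(0.941176) = 0.015156.
d = 0.480707 + 0.015156 = 0.495863.

0.4959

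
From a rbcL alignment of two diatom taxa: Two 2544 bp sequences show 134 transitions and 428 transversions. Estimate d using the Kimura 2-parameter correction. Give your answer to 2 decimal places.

P = 134/2544 ≈ 0.052673 and Q = 428/2544 ≈ 0.168239.
Under the Kimura two-parameter model, d = −½ ln(1 − 2P − Q) − ¼ ln(1 − 2Q).
1 − 2P − Q = 0.726415, giving −½ ln(0.726415) = 0.159817.
1 − 2Q = 0.663522, giving −¼ ln(0.663522) = 0.102548.
d = 0.159817 + 0.102548 = 0.262365.

0.26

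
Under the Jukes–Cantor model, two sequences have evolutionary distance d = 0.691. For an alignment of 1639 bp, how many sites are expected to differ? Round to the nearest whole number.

Invert JC69: p = (3/4)(1 − e^(−4d/3)) = 0.75 × (1 − e^(-0.921333)) = 0.75 × (1 − 0.397988) = 0.451509.
Expected differing sites = pL ≈ 0.451509 × 1639 = 740.023251 ≈ 740.

740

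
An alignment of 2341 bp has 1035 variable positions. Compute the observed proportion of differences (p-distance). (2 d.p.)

0.44

p = 1035/2341 = 0.442118… ≈ 0.44 (to 2 d.p.).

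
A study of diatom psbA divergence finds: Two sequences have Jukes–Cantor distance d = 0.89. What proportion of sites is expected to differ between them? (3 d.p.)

0.521

p = (3/4)(1 − e^(−4d/3)) = 0.75 × (1 − e^(-1.186667)) = 0.75 × (1 − 0.305237) = 0.521072.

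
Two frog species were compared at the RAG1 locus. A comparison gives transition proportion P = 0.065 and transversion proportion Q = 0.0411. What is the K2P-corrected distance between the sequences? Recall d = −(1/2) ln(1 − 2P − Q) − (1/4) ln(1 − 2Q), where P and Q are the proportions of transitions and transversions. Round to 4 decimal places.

0.1153

Under the Kimura two-parameter model, d = −½ ln(1 − 2P − Q) − ¼ ln(1 − 2Q).
1 − 2P − Q = 0.8289, giving −½ ln(0.8289) = 0.093828.
1 − 2Q = 0.9178, giving −¼ ln(0.9178) = 0.021444.
d = 0.093828 + 0.021444 = 0.115272.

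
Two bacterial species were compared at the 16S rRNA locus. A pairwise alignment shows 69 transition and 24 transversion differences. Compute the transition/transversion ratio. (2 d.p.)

2.88

R = 69/24 = 2.875 ≈ 2.88 (to 2 d.p.).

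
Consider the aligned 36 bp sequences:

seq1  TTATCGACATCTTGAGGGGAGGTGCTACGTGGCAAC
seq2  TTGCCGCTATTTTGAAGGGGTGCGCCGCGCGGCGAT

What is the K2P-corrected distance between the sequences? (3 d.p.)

Of 36 sites, 12 differences are transitions and 2 are transversions, so P = 12/36 ≈ 0.333333 and Q = 2/36 ≈ 0.055556.
Under the Kimura two-parameter model, d = −½ ln(1 − 2P − Q) − ¼ ln(1 − 2Q).
1 − 2P − Q = 0.277778, giving −½ ln(0.277778) = 0.640467.
1 − 2Q = 0.888888, giving −¼ ln(0.888888) = 0.029446.
d = 0.640467 + 0.029446 = 0.669913.

0.670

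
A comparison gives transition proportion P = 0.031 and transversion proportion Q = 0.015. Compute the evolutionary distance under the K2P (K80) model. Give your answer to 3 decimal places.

Under the Kimura two-parameter model, d = −½ ln(1 − 2P − Q) − ¼ ln(1 − 2Q).
1 − 2P − Q = 0.923, giving −½ ln(0.923) = 0.040063.
1 − 2Q = 0.97, giving −¼ ln(0.97) = 0.007615.
d = 0.040063 + 0.007615 = 0.047678.

0.048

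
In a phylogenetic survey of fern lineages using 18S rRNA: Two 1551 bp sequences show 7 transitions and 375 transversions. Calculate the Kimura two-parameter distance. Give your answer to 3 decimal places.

P = 7/1551 ≈ 0.004513 and Q = 375/1551 ≈ 0.241779.
Under the Kimura two-parameter model, d = −½ ln(1 − 2P − Q) − ¼ ln(1 − 2Q).
1 − 2P − Q = 0.749195, giving −½ ln(0.749195) = 0.144378.
1 − 2Q = 0.516442, giving −¼ ln(0.516442) = 0.165198.
d = 0.144378 + 0.165198 = 0.309576.

0.310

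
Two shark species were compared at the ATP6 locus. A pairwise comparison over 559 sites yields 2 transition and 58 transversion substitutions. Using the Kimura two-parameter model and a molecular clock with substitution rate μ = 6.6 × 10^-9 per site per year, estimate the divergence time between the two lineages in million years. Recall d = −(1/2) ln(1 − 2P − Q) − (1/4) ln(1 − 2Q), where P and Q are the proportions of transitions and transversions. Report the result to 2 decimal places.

8.86

P = 2/559 ≈ 0.003578 and Q = 58/559 ≈ 0.103757.
Under the Kimura two-parameter model, d = −½ ln(1 − 2P − Q) − ¼ ln(1 − 2Q).
1 − 2P − Q = 0.889087, giving −½ ln(0.889087) = 0.058780.
1 − 2Q = 0.792486, giving −¼ ln(0.792486) = 0.058145.
d = 0.058780 + 0.058145 = 0.116925.
Under a molecular clock d = 2μt, so t = d/(2μ) = 0.116925 / (2 × 6.6 × 10^-9) = 8.86 million years.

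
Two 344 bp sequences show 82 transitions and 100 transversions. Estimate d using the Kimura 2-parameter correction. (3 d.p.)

0.947

P = 82/344 ≈ 0.238372 and Q = 100/344 ≈ 0.290698.
Under the Kimura two-parameter model, d = −½ ln(1 − 2P − Q) − ¼ ln(1 − 2Q).
1 − 2P − Q = 0.232558, giving −½ ln(0.232558) = 0.729308.
1 − 2Q = 0.418604, giving −¼ ln(0.418604) = 0.217707.
d = 0.729308 + 0.217707 = 0.947015.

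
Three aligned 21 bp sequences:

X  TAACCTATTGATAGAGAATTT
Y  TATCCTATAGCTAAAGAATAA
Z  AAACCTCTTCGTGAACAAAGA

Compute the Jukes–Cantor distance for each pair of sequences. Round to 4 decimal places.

X–Y: 6/21 sites differ → p ≈ 0.285714, d = −0.75 ln(1 − 0.380952) = 0.359679 ≈ 0.3597.
X–Z: 10/21 sites differ → p ≈ 0.47619, d = −0.75 ln(1 − 0.63492) = 0.755729 ≈ 0.7557.
Y–Z: 10/21 sites differ → p ≈ 0.47619, d = −0.75 ln(1 − 0.63492) = 0.755729 ≈ 0.7557.

d(X,Y) = 0.3597, d(X,Z) = 0.7557, d(Y,Z) = 0.7557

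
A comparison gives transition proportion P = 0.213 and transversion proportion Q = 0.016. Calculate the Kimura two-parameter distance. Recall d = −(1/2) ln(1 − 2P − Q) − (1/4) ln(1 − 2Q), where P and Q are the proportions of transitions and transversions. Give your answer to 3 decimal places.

0.300

Under the Kimura two-parameter model, d = −½ ln(1 − 2P − Q) − ¼ ln(1 − 2Q).
1 − 2P − Q = 0.558, giving −½ ln(0.558) = 0.291698.
1 − 2Q = 0.968, giving −¼ ln(0.968) = 0.008131.
d = 0.291698 + 0.008131 = 0.299829.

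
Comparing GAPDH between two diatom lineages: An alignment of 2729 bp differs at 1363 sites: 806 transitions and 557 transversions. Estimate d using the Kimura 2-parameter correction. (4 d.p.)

P = 806/2729 ≈ 0.295346 and Q = 557/2729 ≈ 0.204104.
Under the Kimura two-parameter model, d = −½ ln(1 − 2P − Q) − ¼ ln(1 − 2Q).
1 − 2P − Q = 0.205204, giving −½ ln(0.205204) = 0.791875.
1 − 2Q = 0.591792, giving −¼ ln(0.591792) = 0.131150.
d = 0.791875 + 0.131150 = 0.923025.

0.9230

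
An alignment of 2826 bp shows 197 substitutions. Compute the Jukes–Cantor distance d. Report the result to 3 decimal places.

0.073

p = 197/2826 ≈ 0.06971.
d = −(3/4) ln(1 − 4p/3) = −0.75 ln(1 − 0.092947) = −0.75 ln(0.907053)
  = −0.75 × (-0.097554) = 0.073166 substitutions/site.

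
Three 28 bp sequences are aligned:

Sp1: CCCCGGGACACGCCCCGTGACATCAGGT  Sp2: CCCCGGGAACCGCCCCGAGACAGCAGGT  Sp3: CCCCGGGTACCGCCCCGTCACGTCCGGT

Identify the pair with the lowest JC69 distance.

Sp1–Sp2: 4/28 differ, p = 0.143, d = 0.158.
Sp1–Sp3: 6/28 differ, p = 0.214, d = 0.252.
Sp2–Sp3: 6/28 differ, p = 0.214, d = 0.252.
The smallest distance is between Sp1 and Sp2.

Sp1 and Sp2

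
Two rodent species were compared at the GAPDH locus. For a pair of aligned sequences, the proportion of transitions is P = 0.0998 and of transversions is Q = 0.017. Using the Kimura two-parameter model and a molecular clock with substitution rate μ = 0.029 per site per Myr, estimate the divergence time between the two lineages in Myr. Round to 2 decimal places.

Under the Kimura two-parameter model, d = −½ ln(1 − 2P − Q) − ¼ ln(1 − 2Q).
1 − 2P − Q = 0.7834, giving −½ ln(0.7834) = 0.122056.
1 − 2Q = 0.966, giving −¼ ln(0.966) = 0.008648.
d = 0.122056 + 0.008648 = 0.130704.
Under a molecular clock d = 2μt, so t = d/(2μ) = 0.130704 / (2 × 0.029) = 2.25 Myr.

2.25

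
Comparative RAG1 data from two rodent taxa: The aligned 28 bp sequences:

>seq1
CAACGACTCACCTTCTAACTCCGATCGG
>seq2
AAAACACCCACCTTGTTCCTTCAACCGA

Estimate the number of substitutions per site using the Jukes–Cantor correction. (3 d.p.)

0.556

The sequences differ at 11 of 28 sites, so p = 11/28 ≈ 0.392857.
d = −(3/4) ln(1 − 4p/3) = −0.75 ln(1 − 0.523809) = −0.75 ln(0.476191)
  = −0.75 × (-0.741936) = 0.556452 substitutions/site.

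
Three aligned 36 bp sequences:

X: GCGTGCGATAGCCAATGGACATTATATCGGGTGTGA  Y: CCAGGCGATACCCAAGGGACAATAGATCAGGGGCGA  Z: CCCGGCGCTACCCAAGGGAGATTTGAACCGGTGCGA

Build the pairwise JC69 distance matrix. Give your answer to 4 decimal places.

d(X,Y) = 0.3470, d(X,Z) = 0.4408, d(Y,Z) = 0.2635

X–Y: 10/36 sites differ → p ≈ 0.277778, d = −0.75 ln(1 − 0.370371) = 0.346968 ≈ 0.3470.
X–Z: 12/36 sites differ → p ≈ 0.333333, d = −0.75 ln(1 − 0.444444) = 0.440839 ≈ 0.4408.
Y–Z: 8/36 sites differ → p ≈ 0.222222, d = −0.75 ln(1 − 0.296296) = 0.263548 ≈ 0.2635.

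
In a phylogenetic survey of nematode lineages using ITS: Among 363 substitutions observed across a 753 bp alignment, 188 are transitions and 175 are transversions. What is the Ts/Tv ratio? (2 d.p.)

R = 188/175 = 1.074285… ≈ 1.07 (to 2 d.p.).

1.07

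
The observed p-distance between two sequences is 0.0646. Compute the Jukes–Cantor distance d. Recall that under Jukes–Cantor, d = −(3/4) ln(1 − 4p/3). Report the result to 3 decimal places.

0.068

d = −(3/4) ln(1 − 4p/3) = −0.75 ln(1 − 0.086133) = −0.75 ln(0.913867)
  = −0.75 × (-0.090070) = 0.067553 substitutions/site.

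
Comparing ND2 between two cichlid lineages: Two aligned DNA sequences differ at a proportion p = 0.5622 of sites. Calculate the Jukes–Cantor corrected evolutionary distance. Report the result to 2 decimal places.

1.04

d = −(3/4) ln(1 − 4p/3) = −0.75 ln(1 − 0.7496) = −0.75 ln(0.2504)
  = −0.75 × (-1.384696) = 1.038522 substitutions/site.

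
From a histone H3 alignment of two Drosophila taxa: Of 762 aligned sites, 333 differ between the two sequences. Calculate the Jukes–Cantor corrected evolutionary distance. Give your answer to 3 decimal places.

0.655

p = 333/762 ≈ 0.437008.
d = −(3/4) ln(1 − 4p/3) = −0.75 ln(1 − 0.582677) = −0.75 ln(0.417323)
  = −0.75 × (-0.873895) = 0.655421 substitutions/site.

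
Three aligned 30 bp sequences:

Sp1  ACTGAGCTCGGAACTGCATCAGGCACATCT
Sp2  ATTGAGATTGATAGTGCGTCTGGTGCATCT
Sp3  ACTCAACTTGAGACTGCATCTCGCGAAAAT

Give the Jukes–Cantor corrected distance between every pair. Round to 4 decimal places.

Sp1–Sp2: 10/30 sites differ → p ≈ 0.333333, d = −0.75 ln(1 − 0.444444) = 0.440839 ≈ 0.4408.
Sp1–Sp3: 11/30 sites differ → p ≈ 0.366667, d = −0.75 ln(1 − 0.488889) = 0.503376 ≈ 0.5034.
Sp2–Sp3: 12/30 sites differ → p = 0.4, d = −0.75 ln(1 − 0.533333) = 0.571605 ≈ 0.5716.

d(Sp1,Sp2) = 0.4408, d(Sp1,Sp3) = 0.5034, d(Sp2,Sp3) = 0.5716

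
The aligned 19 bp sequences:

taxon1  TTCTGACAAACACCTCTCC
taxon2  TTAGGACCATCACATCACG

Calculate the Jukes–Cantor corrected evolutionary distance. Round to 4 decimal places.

0.5068

The sequences differ at 7 of 19 sites (3, 4, 8, 10, 14, 17, 19), so p = 7/19 ≈ 0.368421.
d = −(3/4) ln(1 − 4p/3) = −0.75 ln(1 − 0.491228) = −0.75 ln(0.508772)
  = −0.75 × (-0.675755) = 0.506816 substitutions/site.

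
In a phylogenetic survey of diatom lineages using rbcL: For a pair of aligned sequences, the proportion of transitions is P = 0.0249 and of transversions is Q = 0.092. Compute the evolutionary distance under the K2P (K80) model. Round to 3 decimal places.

Under the Kimura two-parameter model, d = −½ ln(1 − 2P − Q) − ¼ ln(1 − 2Q).
1 − 2P − Q = 0.8582, giving −½ ln(0.8582) = 0.076459.
1 − 2Q = 0.816, giving −¼ ln(0.816) = 0.050835.
d = 0.076459 + 0.050835 = 0.127294.

0.127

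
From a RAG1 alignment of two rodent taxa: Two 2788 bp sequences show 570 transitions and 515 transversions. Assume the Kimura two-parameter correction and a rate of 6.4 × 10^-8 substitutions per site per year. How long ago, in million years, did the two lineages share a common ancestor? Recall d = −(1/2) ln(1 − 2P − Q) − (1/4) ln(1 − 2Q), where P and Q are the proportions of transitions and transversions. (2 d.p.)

4.42

P = 570/2788 ≈ 0.204448 and Q = 515/2788 ≈ 0.18472.
Under the Kimura two-parameter model, d = −½ ln(1 − 2P − Q) − ¼ ln(1 − 2Q).
1 − 2P − Q = 0.406384, giving −½ ln(0.406384) = 0.450228.
1 − 2Q = 0.63056, giving −¼ ln(0.63056) = 0.115287.
d = 0.450228 + 0.115287 = 0.565515.
Under a molecular clock d = 2μt, so t = d/(2μ) = 0.565515 / (2 × 6.4 × 10^-8) = 4.42 million years.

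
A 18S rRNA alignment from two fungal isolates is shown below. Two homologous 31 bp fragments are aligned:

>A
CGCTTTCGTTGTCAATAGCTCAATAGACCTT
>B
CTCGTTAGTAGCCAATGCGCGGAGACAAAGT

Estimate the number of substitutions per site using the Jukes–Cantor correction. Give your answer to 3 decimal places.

0.874

The sequences differ at 16 of 31 sites, so p = 16/31 ≈ 0.516129.
d = −(3/4) ln(1 − 4p/3) = −0.75 ln(1 − 0.688172) = −0.75 ln(0.311828)
  = −0.75 × (-1.165304) = 0.873978 substitutions/site.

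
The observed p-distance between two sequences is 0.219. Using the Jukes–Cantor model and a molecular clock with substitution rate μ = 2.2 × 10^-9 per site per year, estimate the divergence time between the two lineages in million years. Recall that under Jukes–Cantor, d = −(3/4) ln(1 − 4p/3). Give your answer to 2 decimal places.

d = −(3/4) ln(1 − 4p/3) = −0.75 ln(1 − 0.292) = −0.75 ln(0.708)
  = −0.75 × (-0.345311) = 0.258983 substitutions/site.
Under a molecular clock d = 2μt, so t = d/(2μ) = 0.258983 / (2 × 2.2 × 10^-9) = 58.86 million years.

58.86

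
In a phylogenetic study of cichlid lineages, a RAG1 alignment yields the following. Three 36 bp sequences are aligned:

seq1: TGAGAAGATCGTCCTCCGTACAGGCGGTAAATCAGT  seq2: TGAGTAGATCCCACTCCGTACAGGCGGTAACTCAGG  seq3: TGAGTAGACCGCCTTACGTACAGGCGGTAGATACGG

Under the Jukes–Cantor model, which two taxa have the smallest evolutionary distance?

seq1–seq2: 6/36 differ, p = 0.167, d = 0.188.
seq1–seq3: 9/36 differ, p = 0.250, d = 0.304.
seq2–seq3: 9/36 differ, p = 0.250, d = 0.304.
The smallest distance is between seq1 and seq2.

seq1 and seq2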